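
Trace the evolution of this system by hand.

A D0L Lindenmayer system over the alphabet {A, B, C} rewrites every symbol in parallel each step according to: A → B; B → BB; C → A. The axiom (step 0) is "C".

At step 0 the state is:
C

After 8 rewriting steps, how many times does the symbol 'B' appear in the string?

64

0) C
1) A
2) B
3) BB
4) BBBB
5) BBBBBBBB
6) BBBBBBBBBBBBBBBB
7) BBBBBBBBBBBBBBBBBBBBBBBBBBBBBBBB
8) BBBBBBBBBBBBBBBBBBBBBBBBBBBBBBBBBBBBBBBBBBBBBBBBBBBBBBBBBBBBBBBB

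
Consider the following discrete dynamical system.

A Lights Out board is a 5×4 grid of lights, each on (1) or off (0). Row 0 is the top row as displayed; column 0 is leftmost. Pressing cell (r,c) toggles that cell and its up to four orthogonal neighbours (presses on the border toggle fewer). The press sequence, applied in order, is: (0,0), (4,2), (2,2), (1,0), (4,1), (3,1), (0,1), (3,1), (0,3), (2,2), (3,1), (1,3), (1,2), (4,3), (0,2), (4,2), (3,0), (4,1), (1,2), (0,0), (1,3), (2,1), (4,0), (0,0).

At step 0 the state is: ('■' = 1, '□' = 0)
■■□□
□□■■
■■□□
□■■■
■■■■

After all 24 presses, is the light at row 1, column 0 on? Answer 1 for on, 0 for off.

0

gen 0: ■■□□
□□■■
■■□□
□■■■
■■■■
gen 1: □□□□
■□■■
■■□□
□■■■
■■■■
gen 2: □□□□
■□■■
■■□□
□■□■
■□□□
gen 3: □□□□
■□□■
■□■■
□■■■
■□□□
gen 4: ■□□□
□■□■
□□■■
□■■■
■□□□
gen 5: ■□□□
□■□■
□□■■
□□■■
□■■□
gen 6: ■□□□
□■□■
□■■■
■■□■
□□■□
gen 7: □■■□
□□□■
□■■■
■■□■
□□■□
gen 8: □■■□
□□□■
□□■■
□□■■
□■■□
gen 9: □■□■
□□□□
□□■■
□□■■
□■■□
gen 10: □■□■
□□■□
□■□□
□□□■
□■■□
gen 11: □■□■
□□■□
□□□□
■■■■
□□■□
gen 12: □■□□
□□□■
□□□■
■■■■
□□■□
gen 13: □■■□
□■■□
□□■■
■■■■
□□■□
gen 14: □■■□
□■■□
□□■■
■■■□
□□□■
gen 15: □□□■
□■□□
□□■■
■■■□
□□□■
gen 16: □□□■
□■□□
□□■■
■■□□
□■■□
gen 17: □□□■
□■□□
■□■■
□□□□
■■■□
gen 18: □□□■
□■□□
■□■■
□■□□
□□□□
gen 19: □□■■
□□■■
■□□■
□■□□
□□□□
gen 20: ■■■■
■□■■
■□□■
□■□□
□□□□
gen 21: ■■■□
■□□□
■□□□
□■□□
□□□□
gen 22: ■■■□
■■□□
□■■□
□□□□
□□□□
gen 23: ■■■□
■■□□
□■■□
■□□□
■■□□
gen 24: □□■□
□■□□
□■■□
■□□□
■■□□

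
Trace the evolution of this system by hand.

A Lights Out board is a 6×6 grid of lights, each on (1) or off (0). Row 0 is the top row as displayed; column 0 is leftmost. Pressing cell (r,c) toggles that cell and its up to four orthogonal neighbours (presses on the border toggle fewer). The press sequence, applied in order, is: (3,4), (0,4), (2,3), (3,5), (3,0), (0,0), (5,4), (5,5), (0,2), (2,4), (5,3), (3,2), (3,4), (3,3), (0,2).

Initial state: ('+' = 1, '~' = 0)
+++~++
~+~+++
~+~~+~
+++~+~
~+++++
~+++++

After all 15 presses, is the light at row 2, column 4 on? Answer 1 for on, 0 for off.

1

k=0  +++~++
~+~+++
~+~~+~
+++~+~
~+++++
~+++++
k=1  +++~++
~+~+++
~+~~~~
++++~+
~+++~+
~+++++
k=2  ++++~~
~+~+~+
~+~~~~
++++~+
~+++~+
~+++++
k=3  ++++~~
~+~~~+
~++++~
+++~~+
~+++~+
~+++++
k=4  ++++~~
~+~~~+
~+++++
+++~+~
~+++~~
~+++++
k=5  ++++~~
~+~~~+
++++++
~~+~+~
++++~~
~+++++
k=6  ~~++~~
++~~~+
++++++
~~+~+~
++++~~
~+++++
k=7  ~~++~~
++~~~+
++++++
~~+~+~
+++++~
~++~~~
k=8  ~~++~~
++~~~+
++++++
~~+~+~
++++++
~++~++
k=9  ~+~~~~
+++~~+
++++++
~~+~+~
++++++
~++~++
k=10  ~+~~~~
+++~++
+++~~~
~~+~~~
++++++
~++~++
k=11  ~+~~~~
+++~++
+++~~~
~~+~~~
+++~++
~+~+~+
k=12  ~+~~~~
+++~++
++~~~~
~+~+~~
++~~++
~+~+~+
k=13  ~+~~~~
+++~++
++~~+~
~+~~++
++~~~+
~+~+~+
k=14  ~+~~~~
+++~++
++~++~
~+++~+
++~+~+
~+~+~+
k=15  ~~++~~
++~~++
++~++~
~+++~+
++~+~+
~+~+~+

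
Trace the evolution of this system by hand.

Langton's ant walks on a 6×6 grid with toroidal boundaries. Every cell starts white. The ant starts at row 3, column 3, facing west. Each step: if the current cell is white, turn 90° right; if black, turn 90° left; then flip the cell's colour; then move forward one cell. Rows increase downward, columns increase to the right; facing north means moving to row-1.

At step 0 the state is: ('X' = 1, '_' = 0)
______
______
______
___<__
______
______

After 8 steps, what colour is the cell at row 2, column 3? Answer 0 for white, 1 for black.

1

[0] ______
______
______
___<__
______
______
[1] ______
______
___^__
___X__
______
______
[2] ______
______
___X>_
___X__
______
______
[3] ______
______
___XX_
___Xv_
______
______
[4] ______
______
___XX_
___<X_
______
______
[5] ______
______
___XX_
____X_
___v__
______
[6] ______
______
___XX_
____X_
__<X__
______
[7] ______
______
___XX_
__^_X_
__XX__
______
[8] ______
______
___XX_
__X>X_
__XX__
______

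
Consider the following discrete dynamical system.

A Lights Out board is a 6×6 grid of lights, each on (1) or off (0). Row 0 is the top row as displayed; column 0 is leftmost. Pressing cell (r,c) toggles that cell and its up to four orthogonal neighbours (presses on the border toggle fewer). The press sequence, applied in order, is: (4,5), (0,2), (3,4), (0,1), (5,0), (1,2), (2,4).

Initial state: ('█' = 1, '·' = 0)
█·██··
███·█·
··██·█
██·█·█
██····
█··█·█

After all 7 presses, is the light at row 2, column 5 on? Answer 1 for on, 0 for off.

0

[0] █·██··
███·█·
··██·█
██·█·█
██····
█··█·█
[1] █·██··
███·█·
··██·█
██·█··
██··██
█··█··
[2] ██····
██··█·
··██·█
██·█··
██··██
█··█··
[3] ██····
██··█·
··████
██··██
██···█
█··█··
[4] ··█···
█···█·
··████
██··██
██···█
█··█··
[5] ··█···
█···█·
··████
██··██
·█···█
·█·█··
[6] ······
█████·
···███
██··██
·█···█
·█·█··
[7] ······
████··
······
██···█
·█···█
·█·█··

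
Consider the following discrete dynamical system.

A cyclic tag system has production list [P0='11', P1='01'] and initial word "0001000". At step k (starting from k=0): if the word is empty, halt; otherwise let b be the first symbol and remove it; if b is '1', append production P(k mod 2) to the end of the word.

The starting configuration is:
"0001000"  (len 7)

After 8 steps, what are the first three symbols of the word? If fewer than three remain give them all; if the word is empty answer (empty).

k=0  "0001000"  (len 7)
k=1  "001000"  (len 6)
k=2  "01000"  (len 5)
k=3  "1000"  (len 4)
k=4  "00001"  (len 5)
k=5  "0001"  (len 4)
k=6  "001"  (len 3)
k=7  "01"  (len 2)
k=8  "1"  (len 1)

1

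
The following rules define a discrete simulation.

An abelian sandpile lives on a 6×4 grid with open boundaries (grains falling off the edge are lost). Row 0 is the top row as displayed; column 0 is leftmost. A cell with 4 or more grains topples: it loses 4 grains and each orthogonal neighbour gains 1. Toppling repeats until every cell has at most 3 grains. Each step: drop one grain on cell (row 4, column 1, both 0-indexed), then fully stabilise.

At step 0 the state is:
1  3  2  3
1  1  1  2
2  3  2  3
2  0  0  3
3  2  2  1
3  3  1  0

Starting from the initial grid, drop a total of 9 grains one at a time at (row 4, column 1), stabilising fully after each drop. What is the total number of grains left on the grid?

49

t=0: 1  3  2  3
1  1  1  2
2  3  2  3
2  0  0  3
3  2  2  1
3  3  1  0
t=1: 1  3  2  3
1  1  1  2
2  3  2  3
2  0  0  3
3  3  2  1
3  3  1  0
t=2: 1  3  2  3
1  1  1  2
2  3  2  3
3  1  0  3
1  2  3  1
1  1  2  0
t=3: 1  3  2  3
1  1  1  2
2  3  2  3
3  1  0  3
1  3  3  1
1  1  2  0
t=4: 1  3  2  3
1  1  1  2
2  3  2  3
3  2  1  3
2  1  0  2
1  2  3  0
t=5: 1  3  2  3
1  1  1  2
2  3  2  3
3  2  1  3
2  2  0  2
1  2  3  0
t=6: 1  3  2  3
1  1  1  2
2  3  2  3
3  2  1  3
2  3  0  2
1  2  3  0
t=7: 1  3  2  3
1  1  1  2
2  3  2  3
3  3  1  3
3  0  1  2
1  3  3  0
t=8: 1  3  2  3
1  1  1  2
2  3  2  3
3  3  1  3
3  1  1  2
1  3  3  0
t=9: 1  3  2  3
1  1  1  2
2  3  2  3
3  3  1  3
3  2  1  2
1  3  3  0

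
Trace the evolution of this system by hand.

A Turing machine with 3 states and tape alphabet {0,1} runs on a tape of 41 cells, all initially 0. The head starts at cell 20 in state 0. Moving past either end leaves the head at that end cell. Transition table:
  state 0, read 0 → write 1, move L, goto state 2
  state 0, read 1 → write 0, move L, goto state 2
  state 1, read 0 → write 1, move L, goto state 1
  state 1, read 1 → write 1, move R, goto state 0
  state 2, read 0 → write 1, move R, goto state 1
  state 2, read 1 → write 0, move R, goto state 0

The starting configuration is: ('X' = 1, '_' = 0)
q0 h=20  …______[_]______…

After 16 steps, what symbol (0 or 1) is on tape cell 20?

0) q0 h=20  …______[_]______…
1) q2 h=19  …______[_]X_____…
2) q1 h=20  …_____X[X]______…
3) q0 h=21  …____XX[_]______…
4) q2 h=20  …_____X[X]X_____…
5) q0 h=21  …____X_[X]______…
6) q2 h=20  …_____X[_]______…
7) q1 h=21  …____XX[_]______…
8) q1 h=20  …_____X[X]X_____…
9) q0 h=21  …____XX[X]______…
10) q2 h=20  …_____X[X]______…
11) q0 h=21  …____X_[_]______…
12) q2 h=20  …_____X[_]X_____…
13) q1 h=21  …____XX[X]______…
14) q0 h=22  …___XXX[_]______…
15) q2 h=21  …____XX[X]X_____…
16) q0 h=22  …___XX_[X]______…

1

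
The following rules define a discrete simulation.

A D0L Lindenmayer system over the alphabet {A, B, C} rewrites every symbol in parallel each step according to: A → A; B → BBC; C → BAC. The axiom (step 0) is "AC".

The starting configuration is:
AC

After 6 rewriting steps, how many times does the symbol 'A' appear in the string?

0) AC
1) ABAC
2) ABBCABAC
3) ABBCBBCBACABBCABAC
4) ABBCBBCBACBBCBBCBACBBCABACABBCBBCBACABBCABAC
5) ABBCBBCBACBBCBBCBACBBCABACBBCBBCBACBBCBBCBACBBCABACBBCBBCBACABBCABACABBCBBCBACBBCBBCBACBBCABACABBCBBCBACABBCABAC
6) ABBCBBCBACBBCBBCBACBBCABACBBCBBCBACBBCBBCBACBBCABACBBCBBCB…BBCBACABBCABACABBCBBCBACBBCBBCBACBBCABACABBCBBCBACABBCABAC  (len 290)

57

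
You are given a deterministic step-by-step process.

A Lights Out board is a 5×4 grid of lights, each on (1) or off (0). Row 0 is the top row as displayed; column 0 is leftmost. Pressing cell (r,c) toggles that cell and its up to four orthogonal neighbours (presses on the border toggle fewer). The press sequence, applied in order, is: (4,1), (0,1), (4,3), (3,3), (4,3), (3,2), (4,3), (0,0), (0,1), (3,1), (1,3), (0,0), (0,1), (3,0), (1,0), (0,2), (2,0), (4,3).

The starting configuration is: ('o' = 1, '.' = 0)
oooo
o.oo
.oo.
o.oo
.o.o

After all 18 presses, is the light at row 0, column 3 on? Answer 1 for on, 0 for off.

1

0) oooo
o.oo
.oo.
o.oo
.o.o
1) oooo
o.oo
.oo.
oooo
o.oo
2) ...o
oooo
.oo.
oooo
o.oo
3) ...o
oooo
.oo.
ooo.
o...
4) ...o
oooo
.ooo
oo.o
o..o
5) ...o
oooo
.ooo
oo..
o.o.
6) ...o
oooo
.o.o
o.oo
o...
7) ...o
oooo
.o.o
o.o.
o.oo
8) oo.o
.ooo
.o.o
o.o.
o.oo
9) ..oo
..oo
.o.o
o.o.
o.oo
10) ..oo
..oo
...o
.o..
oooo
11) ..o.
....
....
.o..
oooo
12) ooo.
o...
....
.o..
oooo
13) ....
oo..
....
.o..
oooo
14) ....
oo..
o...
o...
.ooo
15) o...
....
....
o...
.ooo
16) oooo
..o.
....
o...
.ooo
17) oooo
o.o.
oo..
....
.ooo
18) oooo
o.o.
oo..
...o
.o..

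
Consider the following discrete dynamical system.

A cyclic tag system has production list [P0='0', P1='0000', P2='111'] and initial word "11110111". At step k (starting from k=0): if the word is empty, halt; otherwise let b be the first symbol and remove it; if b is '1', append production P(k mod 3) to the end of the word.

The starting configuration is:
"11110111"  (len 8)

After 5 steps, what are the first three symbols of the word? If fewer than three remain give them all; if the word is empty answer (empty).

step 0: "11110111"  (len 8)
step 1: "11101110"  (len 8)
step 2: "11011100000"  (len 11)
step 3: "1011100000111"  (len 13)
step 4: "0111000001110"  (len 13)
step 5: "111000001110"  (len 12)

111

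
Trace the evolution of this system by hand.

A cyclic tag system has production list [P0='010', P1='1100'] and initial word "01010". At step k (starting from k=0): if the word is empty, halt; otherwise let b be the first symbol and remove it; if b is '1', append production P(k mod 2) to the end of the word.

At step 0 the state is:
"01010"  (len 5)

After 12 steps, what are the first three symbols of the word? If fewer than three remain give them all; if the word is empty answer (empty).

011

t=0: "01010"  (len 5)
t=1: "1010"  (len 4)
t=2: "0101100"  (len 7)
t=3: "101100"  (len 6)
t=4: "011001100"  (len 9)
t=5: "11001100"  (len 8)
t=6: "10011001100"  (len 11)
t=7: "0011001100010"  (len 13)
t=8: "011001100010"  (len 12)
t=9: "11001100010"  (len 11)
t=10: "10011000101100"  (len 14)
t=11: "0011000101100010"  (len 16)
t=12: "011000101100010"  (len 15)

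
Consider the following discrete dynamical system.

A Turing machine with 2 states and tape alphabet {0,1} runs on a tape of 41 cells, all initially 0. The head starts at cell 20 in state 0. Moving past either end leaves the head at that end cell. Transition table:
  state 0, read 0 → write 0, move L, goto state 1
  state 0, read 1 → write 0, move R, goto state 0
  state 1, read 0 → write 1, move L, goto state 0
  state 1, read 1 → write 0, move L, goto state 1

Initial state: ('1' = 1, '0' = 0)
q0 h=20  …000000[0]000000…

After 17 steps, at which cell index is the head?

gen 0: q0 h=20  …000000[0]000000…
gen 1: q1 h=19  …000000[0]000000…
gen 2: q0 h=18  …000000[0]100000…
gen 3: q1 h=17  …000000[0]010000…
gen 4: q0 h=16  …000000[0]101000…
gen 5: q1 h=15  …000000[0]010100…
gen 6: q0 h=14  …000000[0]101010…
gen 7: q1 h=13  …000000[0]010101…
gen 8: q0 h=12  …000000[0]101010…
gen 9: q1 h=11  …000000[0]010101…
gen 10: q0 h=10  …000000[0]101010…
gen 11: q1 h= 9  …000000[0]010101…
gen 12: q0 h= 8  …000000[0]101010…
gen 13: q1 h= 7  …000000[0]010101…
gen 14: q0 h= 6  |000000[0]101010…
gen 15: q1 h= 5  |00000[0]010101…
gen 16: q0 h= 4  |0000[0]101010…
gen 17: q1 h= 3  |000[0]010101…

3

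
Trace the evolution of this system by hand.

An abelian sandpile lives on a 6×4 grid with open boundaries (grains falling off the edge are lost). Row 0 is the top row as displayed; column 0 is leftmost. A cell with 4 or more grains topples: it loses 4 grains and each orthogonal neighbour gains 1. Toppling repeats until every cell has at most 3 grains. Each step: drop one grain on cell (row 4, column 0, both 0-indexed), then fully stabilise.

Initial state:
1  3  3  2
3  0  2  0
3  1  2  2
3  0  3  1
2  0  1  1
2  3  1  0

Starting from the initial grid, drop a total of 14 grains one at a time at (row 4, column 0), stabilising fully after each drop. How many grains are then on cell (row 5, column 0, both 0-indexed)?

0

gen 0: 1  3  3  2
3  0  2  0
3  1  2  2
3  0  3  1
2  0  1  1
2  3  1  0
gen 1: 1  3  3  2
3  0  2  0
3  1  2  2
3  0  3  1
3  0  1  1
2  3  1  0
gen 2: 2  3  3  2
0  1  2  0
1  2  2  2
1  1  3  1
1  1  1  1
3  3  1  0
gen 3: 2  3  3  2
0  1  2  0
1  2  2  2
1  1  3  1
2  1  1  1
3  3  1  0
gen 4: 2  3  3  2
0  1  2  0
1  2  2  2
1  1  3  1
3  1  1  1
3  3  1  0
gen 5: 2  3  3  2
0  1  2  0
1  2  2  2
2  1  3  1
1  3  1  1
1  0  2  0
gen 6: 2  3  3  2
0  1  2  0
1  2  2  2
2  1  3  1
2  3  1  1
1  0  2  0
gen 7: 2  3  3  2
0  1  2  0
1  2  2  2
2  1  3  1
3  3  1  1
1  0  2  0
gen 8: 2  3  3  2
0  1  2  0
1  2  2  2
3  2  3  1
1  0  2  1
2  1  2  0
gen 9: 2  3  3  2
0  1  2  0
1  2  2  2
3  2  3  1
2  0  2  1
2  1  2  0
gen 10: 2  3  3  2
0  1  2  0
1  2  2  2
3  2  3  1
3  0  2  1
2  1  2  0
gen 11: 2  3  3  2
0  1  2  0
2  2  2  2
0  3  3  1
1  1  2  1
3  1  2  0
gen 12: 2  3  3  2
0  1  2  0
2  2  2  2
0  3  3  1
2  1  2  1
3  1  2  0
gen 13: 2  3  3  2
0  1  2  0
2  2  2  2
0  3  3  1
3  1  2  1
3  1  2  0
gen 14: 2  3  3  2
0  1  2  0
2  2  2  2
1  3  3  1
1  2  2  1
0  2  2  0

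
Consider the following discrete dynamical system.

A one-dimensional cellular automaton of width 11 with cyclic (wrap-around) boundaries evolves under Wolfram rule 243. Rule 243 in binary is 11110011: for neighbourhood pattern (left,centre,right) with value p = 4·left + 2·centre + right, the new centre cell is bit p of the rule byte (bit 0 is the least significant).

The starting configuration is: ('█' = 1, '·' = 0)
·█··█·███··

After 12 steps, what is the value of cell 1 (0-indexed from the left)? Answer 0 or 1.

0

step 0: ·█··█·███··
step 1: █·██·█·████
step 2: ██·██·█·███
step 3: ███·██·█·██
step 4: ████·██·█·█
step 5: █████·██·█·
step 6: ·█████·██·█
step 7: █·█████·██·
step 8: ·█·█████·██
step 9: █·█·█████·█
step 10: ██·█·█████·
step 11: ·██·█·█████
step 12: █·██·█·████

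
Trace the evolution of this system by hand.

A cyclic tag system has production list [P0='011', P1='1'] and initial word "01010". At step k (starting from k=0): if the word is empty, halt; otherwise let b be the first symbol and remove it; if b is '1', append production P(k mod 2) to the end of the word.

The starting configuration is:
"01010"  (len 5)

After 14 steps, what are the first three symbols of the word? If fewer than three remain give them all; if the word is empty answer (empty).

gen 0: "01010"  (len 5)
gen 1: "1010"  (len 4)
gen 2: "0101"  (len 4)
gen 3: "101"  (len 3)
gen 4: "011"  (len 3)
gen 5: "11"  (len 2)
gen 6: "11"  (len 2)
gen 7: "1011"  (len 4)
gen 8: "0111"  (len 4)
gen 9: "111"  (len 3)
gen 10: "111"  (len 3)
gen 11: "11011"  (len 5)
gen 12: "10111"  (len 5)
gen 13: "0111011"  (len 7)
gen 14: "111011"  (len 6)

111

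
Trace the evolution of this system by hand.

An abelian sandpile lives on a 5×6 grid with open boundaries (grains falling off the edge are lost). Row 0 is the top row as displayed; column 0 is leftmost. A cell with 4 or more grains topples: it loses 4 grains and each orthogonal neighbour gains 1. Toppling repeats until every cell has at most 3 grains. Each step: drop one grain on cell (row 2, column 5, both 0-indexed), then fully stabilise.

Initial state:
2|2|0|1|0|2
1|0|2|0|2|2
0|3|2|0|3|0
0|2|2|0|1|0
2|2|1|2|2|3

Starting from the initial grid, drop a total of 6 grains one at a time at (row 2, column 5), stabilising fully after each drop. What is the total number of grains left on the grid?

step 0: 2|2|0|1|0|2
1|0|2|0|2|2
0|3|2|0|3|0
0|2|2|0|1|0
2|2|1|2|2|3
step 1: 2|2|0|1|0|2
1|0|2|0|2|2
0|3|2|0|3|1
0|2|2|0|1|0
2|2|1|2|2|3
step 2: 2|2|0|1|0|2
1|0|2|0|2|2
0|3|2|0|3|2
0|2|2|0|1|0
2|2|1|2|2|3
step 3: 2|2|0|1|0|2
1|0|2|0|2|2
0|3|2|0|3|3
0|2|2|0|1|0
2|2|1|2|2|3
step 4: 2|2|0|1|0|2
1|0|2|0|3|3
0|3|2|1|0|1
0|2|2|0|2|1
2|2|1|2|2|3
step 5: 2|2|0|1|0|2
1|0|2|0|3|3
0|3|2|1|0|2
0|2|2|0|2|1
2|2|1|2|2|3
step 6: 2|2|0|1|0|2
1|0|2|0|3|3
0|3|2|1|0|3
0|2|2|0|2|1
2|2|1|2|2|3

44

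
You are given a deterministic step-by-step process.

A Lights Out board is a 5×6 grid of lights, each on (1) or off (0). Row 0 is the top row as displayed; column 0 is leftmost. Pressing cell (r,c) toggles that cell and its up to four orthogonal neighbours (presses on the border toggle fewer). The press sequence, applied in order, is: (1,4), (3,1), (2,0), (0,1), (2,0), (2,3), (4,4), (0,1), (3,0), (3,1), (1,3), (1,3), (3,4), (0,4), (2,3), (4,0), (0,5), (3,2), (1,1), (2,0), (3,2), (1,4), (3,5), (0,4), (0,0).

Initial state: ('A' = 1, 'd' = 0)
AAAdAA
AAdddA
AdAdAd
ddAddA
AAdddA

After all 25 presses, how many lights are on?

15

0) AAAdAA
AAdddA
AdAdAd
ddAddA
AAdddA
1) AAAddA
AAdAAd
AdAddd
ddAddA
AAdddA
2) AAAddA
AAdAAd
AAAddd
AAdddA
AddddA
3) AAAddA
dAdAAd
ddAddd
dAdddA
AddddA
4) dddddA
dddAAd
ddAddd
dAdddA
AddddA
5) dddddA
AddAAd
AAAddd
AAdddA
AddddA
6) dddddA
AdddAd
AAdAAd
AAdAdA
AddddA
7) dddddA
AdddAd
AAdAAd
AAdAAA
AddAAd
8) AAAddA
AAddAd
AAdAAd
AAdAAA
AddAAd
9) AAAddA
AAddAd
dAdAAd
dddAAA
dddAAd
10) AAAddA
AAddAd
dddAAd
AAAAAA
dAdAAd
11) AAAAdA
AAAAdd
ddddAd
AAAAAA
dAdAAd
12) AAAddA
AAddAd
dddAAd
AAAAAA
dAdAAd
13) AAAddA
AAddAd
dddAdd
AAAddd
dAdAdd
14) AAAAAd
AAdddd
dddAdd
AAAddd
dAdAdd
15) AAAAAd
AAdAdd
ddAdAd
AAAAdd
dAdAdd
16) AAAAAd
AAdAdd
ddAdAd
dAAAdd
AddAdd
17) AAAAdA
AAdAdA
ddAdAd
dAAAdd
AddAdd
18) AAAAdA
AAdAdA
ddddAd
dddddd
AdAAdd
19) AdAAdA
ddAAdA
dAddAd
dddddd
AdAAdd
20) AdAAdA
AdAAdA
AdddAd
Addddd
AdAAdd
21) AdAAdA
AdAAdA
AdAdAd
AAAAdd
AddAdd
22) AdAAAA
AdAdAd
AdAddd
AAAAdd
AddAdd
23) AdAAAA
AdAdAd
AdAddA
AAAAAA
AddAdA
24) AdAddd
AdAddd
AdAddA
AAAAAA
AddAdA
25) dAAddd
ddAddd
AdAddA
AAAAAA
AddAdA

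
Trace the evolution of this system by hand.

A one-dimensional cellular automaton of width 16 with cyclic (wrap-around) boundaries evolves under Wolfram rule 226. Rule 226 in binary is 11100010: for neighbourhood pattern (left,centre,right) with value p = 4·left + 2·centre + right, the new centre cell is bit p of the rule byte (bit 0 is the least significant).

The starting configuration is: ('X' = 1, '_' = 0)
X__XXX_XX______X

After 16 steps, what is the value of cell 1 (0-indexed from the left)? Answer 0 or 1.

1

k=0  X__XXX_XX______X
k=1  X_X_XXX_X_____X_
k=2  _X_X_XXX_____X_X
k=3  X_X_X_XX____X_X_
k=4  _X_X_X_X___X_X_X
k=5  X_X_X_X___X_X_X_
k=6  _X_X_X___X_X_X_X
k=7  X_X_X___X_X_X_X_
k=8  _X_X___X_X_X_X_X
k=9  X_X___X_X_X_X_X_
k=10  _X___X_X_X_X_X_X
k=11  X___X_X_X_X_X_X_
k=12  ___X_X_X_X_X_X_X
k=13  __X_X_X_X_X_X_X_
k=14  _X_X_X_X_X_X_X__
k=15  X_X_X_X_X_X_X___
k=16  _X_X_X_X_X_X___X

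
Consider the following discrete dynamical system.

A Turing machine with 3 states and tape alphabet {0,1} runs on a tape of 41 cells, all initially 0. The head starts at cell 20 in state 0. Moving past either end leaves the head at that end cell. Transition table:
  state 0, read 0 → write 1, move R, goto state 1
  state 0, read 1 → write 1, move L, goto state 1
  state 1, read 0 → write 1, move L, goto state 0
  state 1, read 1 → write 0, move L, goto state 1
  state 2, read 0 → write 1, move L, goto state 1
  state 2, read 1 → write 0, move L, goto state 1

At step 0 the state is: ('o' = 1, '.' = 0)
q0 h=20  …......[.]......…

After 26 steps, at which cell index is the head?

t=0: q0 h=20  …......[.]......…
t=1: q1 h=21  ….....o[.]......…
t=2: q0 h=20  …......[o]o.....…
t=3: q1 h=19  …......[.]oo....…
t=4: q0 h=18  …......[.]ooo...…
t=5: q1 h=19  ….....o[o]oo....…
t=6: q1 h=18  …......[o].oo...…
t=7: q1 h=17  …......[.]..oo..…
t=8: q0 h=16  …......[.]o..oo.…
t=9: q1 h=17  ….....o[o]..oo..…
t=10: q1 h=16  …......[o]...oo.…
t=11: q1 h=15  …......[.]....oo…
t=12: q0 h=14  …......[.]o....o…
t=13: q1 h=15  ….....o[o]....oo…
t=14: q1 h=14  …......[o].....o…
t=15: q1 h=13  …......[.]......…
t=16: q0 h=12  …......[.]o.....…
t=17: q1 h=13  ….....o[o]......…
t=18: q1 h=12  …......[o]......…
t=19: q1 h=11  …......[.]......…
t=20: q0 h=10  …......[.]o.....…
t=21: q1 h=11  ….....o[o]......…
t=22: q1 h=10  …......[o]......…
t=23: q1 h= 9  …......[.]......…
t=24: q0 h= 8  …......[.]o.....…
t=25: q1 h= 9  ….....o[o]......…
t=26: q1 h= 8  …......[o]......…

8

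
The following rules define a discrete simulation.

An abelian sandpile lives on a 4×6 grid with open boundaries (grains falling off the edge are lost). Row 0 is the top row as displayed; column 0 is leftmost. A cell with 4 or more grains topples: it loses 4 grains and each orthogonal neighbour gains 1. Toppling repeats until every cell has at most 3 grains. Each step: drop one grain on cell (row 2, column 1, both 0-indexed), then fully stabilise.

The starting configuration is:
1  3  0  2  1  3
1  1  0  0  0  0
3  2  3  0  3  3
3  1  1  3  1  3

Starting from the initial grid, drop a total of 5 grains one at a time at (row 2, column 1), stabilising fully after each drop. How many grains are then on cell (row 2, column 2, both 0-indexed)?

1

step 0: 1  3  0  2  1  3
1  1  0  0  0  0
3  2  3  0  3  3
3  1  1  3  1  3
step 1: 1  3  0  2  1  3
1  1  0  0  0  0
3  3  3  0  3  3
3  1  1  3  1  3
step 2: 1  3  0  2  1  3
2  2  1  0  0  0
1  2  0  1  3  3
0  3  2  3  1  3
step 3: 1  3  0  2  1  3
2  2  1  0  0  0
1  3  0  1  3  3
0  3  2  3  1  3
step 4: 1  3  0  2  1  3
2  3  1  0  0  0
2  1  1  1  3  3
1  0  3  3  1  3
step 5: 1  3  0  2  1  3
2  3  1  0  0  0
2  2  1  1  3  3
1  0  3  3  1  3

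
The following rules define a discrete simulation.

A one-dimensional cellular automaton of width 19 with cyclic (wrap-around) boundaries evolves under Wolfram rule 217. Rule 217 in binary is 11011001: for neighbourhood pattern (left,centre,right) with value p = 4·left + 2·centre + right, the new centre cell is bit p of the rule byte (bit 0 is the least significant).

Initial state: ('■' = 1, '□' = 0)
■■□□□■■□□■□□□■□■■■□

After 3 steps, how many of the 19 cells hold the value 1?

15

[0] ■■□□□■■□□■□□□■□■■■□
[1] ■■■■□■■■□□■■□□□■■■□
[2] ■■■■□■■■■□■■■■□■■■□
[3] ■■■■□■■■■□■■■■□■■■□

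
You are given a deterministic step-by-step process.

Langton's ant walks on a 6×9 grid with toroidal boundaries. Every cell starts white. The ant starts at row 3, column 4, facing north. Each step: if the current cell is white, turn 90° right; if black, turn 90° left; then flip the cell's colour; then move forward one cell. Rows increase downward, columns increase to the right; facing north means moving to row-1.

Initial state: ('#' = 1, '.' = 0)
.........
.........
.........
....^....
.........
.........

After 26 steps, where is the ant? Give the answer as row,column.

gen 0: .........
.........
.........
....^....
.........
.........
gen 1: .........
.........
.........
....#>...
.........
.........
gen 2: .........
.........
.........
....##...
.....v...
.........
gen 3: .........
.........
.........
....##...
....<#...
.........
gen 4: .........
.........
.........
....^#...
....##...
.........
gen 5: .........
.........
.........
...<.#...
....##...
.........
gen 6: .........
.........
...^.....
...#.#...
....##...
.........
gen 7: .........
.........
...#>....
...#.#...
....##...
.........
gen 8: .........
.........
...##....
...#v#...
....##...
.........
gen 9: .........
.........
...##....
...<##...
....##...
.........
gen 10: .........
.........
...##....
....##...
...v##...
.........
gen 11: .........
.........
...##....
....##...
..<###...
.........
gen 12: .........
.........
...##....
..^.##...
..####...
.........
gen 13: .........
.........
...##....
..#>##...
..####...
.........
gen 14: .........
.........
...##....
..####...
..#v##...
.........
gen 15: .........
.........
...##....
..####...
..#.>#...
.........
gen 16: .........
.........
...##....
..##^#...
..#..#...
.........
gen 17: .........
.........
...##....
..#<.#...
..#..#...
.........
gen 18: .........
.........
...##....
..#..#...
..#v.#...
.........
gen 19: .........
.........
...##....
..#..#...
..<#.#...
.........
gen 20: .........
.........
...##....
..#..#...
...#.#...
..v......
gen 21: .........
.........
...##....
..#..#...
...#.#...
.<#......
gen 22: .........
.........
...##....
..#..#...
.^.#.#...
.##......
gen 23: .........
.........
...##....
..#..#...
.#>#.#...
.##......
gen 24: .........
.........
...##....
..#..#...
.###.#...
.#v......
gen 25: .........
.........
...##....
..#..#...
.###.#...
.#.>.....
gen 26: ...v.....
.........
...##....
..#..#...
.###.#...
.#.#.....

0,3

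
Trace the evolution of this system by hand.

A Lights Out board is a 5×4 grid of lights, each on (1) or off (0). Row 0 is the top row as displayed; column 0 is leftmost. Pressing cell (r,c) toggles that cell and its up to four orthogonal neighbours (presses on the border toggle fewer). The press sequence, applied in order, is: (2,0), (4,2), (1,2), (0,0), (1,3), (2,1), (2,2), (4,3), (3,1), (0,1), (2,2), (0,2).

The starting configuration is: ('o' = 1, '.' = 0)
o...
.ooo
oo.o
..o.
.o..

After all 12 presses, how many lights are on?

step 0: o...
.ooo
oo.o
..o.
.o..
step 1: o...
oooo
...o
o.o.
.o..
step 2: o...
oooo
...o
o...
..oo
step 3: o.o.
o...
..oo
o...
..oo
step 4: .oo.
....
..oo
o...
..oo
step 5: .ooo
..oo
..o.
o...
..oo
step 6: .ooo
.ooo
oo..
oo..
..oo
step 7: .ooo
.o.o
o.oo
ooo.
..oo
step 8: .ooo
.o.o
o.oo
oooo
....
step 9: .ooo
.o.o
oooo
...o
.o..
step 10: o..o
...o
oooo
...o
.o..
step 11: o..o
..oo
o...
..oo
.o..
step 12: ooo.
...o
o...
..oo
.o..

8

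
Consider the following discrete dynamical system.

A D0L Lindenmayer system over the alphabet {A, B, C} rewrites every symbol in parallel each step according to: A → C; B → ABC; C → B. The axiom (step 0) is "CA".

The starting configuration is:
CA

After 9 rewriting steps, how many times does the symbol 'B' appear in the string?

125

k=0  CA
k=1  BC
k=2  ABCB
k=3  CABCBABC
k=4  BCABCBABCCABCB
k=5  ABCBCABCBABCCABCBBCABCBABC
k=6  CABCBABCBCABCBABCCABCBBCABCBABCABCBCABCBABCCABCB
k=7  BCABCBABCCABCBABCBCABCBABCCABCBBCABCBABCABCBCABCBABCCABCBCABCBABCBCABCBABCCABCBBCABCBABC
k=8  ABCBCABCBABCCABCBBCABCBABCCABCBABCBCABCBABCCABCBBCABCBABCA…CBCABCBABCCABCBABCBCABCBABCCABCBBCABCBABCABCBCABCBABCCABCB  (len 162)
k=9  CABCBABCBCABCBABCCABCBBCABCBABCABCBCABCBABCCABCBBCABCBABCC…BBCABCBABCABCBCABCBABCCABCBCABCBABCBCABCBABCCABCBBCABCBABC  (len 298)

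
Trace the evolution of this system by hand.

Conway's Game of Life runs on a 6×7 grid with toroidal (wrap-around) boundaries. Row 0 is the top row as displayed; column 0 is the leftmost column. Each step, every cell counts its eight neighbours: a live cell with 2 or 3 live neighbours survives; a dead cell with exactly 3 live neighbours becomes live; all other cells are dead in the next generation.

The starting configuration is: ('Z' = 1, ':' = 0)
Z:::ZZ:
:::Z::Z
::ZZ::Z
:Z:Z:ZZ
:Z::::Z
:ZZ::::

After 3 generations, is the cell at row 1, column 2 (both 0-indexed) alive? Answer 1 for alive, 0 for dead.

0

t=0: Z:::ZZ:
:::Z::Z
::ZZ::Z
:Z:Z:ZZ
:Z::::Z
:ZZ::::
t=1: ZZZZZZZ
Z:ZZ::Z
:::Z::Z
:Z:ZZZZ
:Z:::ZZ
:ZZ::ZZ
t=2: :::::::
:::::::
:Z:::::
:::Z:::
:Z:Z:::
:::::::
t=3: :::::::
:::::::
:::::::
:::::::
::Z::::
:::::::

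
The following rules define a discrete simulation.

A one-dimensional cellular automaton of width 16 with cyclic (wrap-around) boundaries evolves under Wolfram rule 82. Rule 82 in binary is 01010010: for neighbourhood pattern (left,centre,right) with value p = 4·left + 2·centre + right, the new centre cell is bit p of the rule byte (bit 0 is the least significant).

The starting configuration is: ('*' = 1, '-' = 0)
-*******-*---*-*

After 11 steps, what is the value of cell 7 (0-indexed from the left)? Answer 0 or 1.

gen 0: -*******-*---*-*
gen 1: -------*--*-*---
gen 2: ------*-**---*--
gen 3: -----*---**-*-*-
gen 4: ----*-*-*-*----*
gen 5: *--*-------*--*-
gen 6: -**-*-----*-**--
gen 7: *-*--*---*---**-
gen 8: ---**-*-*-*-*-*-
gen 9: --*-*----------*
gen 10: **---*--------*-
gen 11: -**-*-*------*--

0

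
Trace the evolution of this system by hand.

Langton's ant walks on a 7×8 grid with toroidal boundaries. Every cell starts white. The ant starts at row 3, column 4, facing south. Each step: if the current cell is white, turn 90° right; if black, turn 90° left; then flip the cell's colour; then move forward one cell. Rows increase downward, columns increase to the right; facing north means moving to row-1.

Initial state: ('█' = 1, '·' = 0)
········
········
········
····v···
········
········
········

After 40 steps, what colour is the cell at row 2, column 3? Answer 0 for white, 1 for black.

gen 0: ········
········
········
····v···
········
········
········
gen 1: ········
········
········
···<█···
········
········
········
gen 2: ········
········
···^····
···██···
········
········
········
gen 3: ········
········
···█>···
···██···
········
········
········
gen 4: ········
········
···██···
···█v···
········
········
········
gen 5: ········
········
···██···
···█·>··
········
········
········
gen 6: ········
········
···██···
···█·█··
·····v··
········
········
gen 7: ········
········
···██···
···█·█··
····<█··
········
········
gen 8: ········
········
···██···
···█^█··
····██··
········
········
gen 9: ········
········
···██···
···██>··
····██··
········
········
gen 10: ········
········
···██^··
···██···
····██··
········
········
gen 11: ········
········
···███>·
···██···
····██··
········
········
gen 12: ········
········
···████·
···██·v·
····██··
········
········
gen 13: ········
········
···████·
···██<█·
····██··
········
········
gen 14: ········
········
···██^█·
···████·
····██··
········
········
gen 15: ········
········
···█<·█·
···████·
····██··
········
········
gen 16: ········
········
···█··█·
···█v██·
····██··
········
········
gen 17: ········
········
···█··█·
···█·>█·
····██··
········
········
gen 18: ········
········
···█·^█·
···█··█·
····██··
········
········
gen 19: ········
········
···█·█>·
···█··█·
····██··
········
········
gen 20: ········
······^·
···█·█··
···█··█·
····██··
········
········
gen 21: ········
······█>
···█·█··
···█··█·
····██··
········
········
gen 22: ········
······██
···█·█·v
···█··█·
····██··
········
········
gen 23: ········
······██
···█·█<█
···█··█·
····██··
········
········
gen 24: ········
······^█
···█·███
···█··█·
····██··
········
········
gen 25: ········
·····<·█
···█·███
···█··█·
····██··
········
········
gen 26: ·····^··
·····█·█
···█·███
···█··█·
····██··
········
········
gen 27: ·····█>·
·····█·█
···█·███
···█··█·
····██··
········
········
gen 28: ·····██·
·····█v█
···█·███
···█··█·
····██··
········
········
gen 29: ·····██·
·····<██
···█·███
···█··█·
····██··
········
········
gen 30: ·····██·
······██
···█·v██
···█··█·
····██··
········
········
gen 31: ·····██·
······██
···█··>█
···█··█·
····██··
········
········
gen 32: ·····██·
······^█
···█···█
···█··█·
····██··
········
········
gen 33: ·····██·
·····<·█
···█···█
···█··█·
····██··
········
········
gen 34: ·····^█·
·····█·█
···█···█
···█··█·
····██··
········
········
gen 35: ····<·█·
·····█·█
···█···█
···█··█·
····██··
········
········
gen 36: ····█·█·
·····█·█
···█···█
···█··█·
····██··
········
····^···
gen 37: ····█·█·
·····█·█
···█···█
···█··█·
····██··
········
····█>··
gen 38: ····█v█·
·····█·█
···█···█
···█··█·
····██··
········
····██··
gen 39: ····<██·
·····█·█
···█···█
···█··█·
····██··
········
····██··
gen 40: ·····██·
····v█·█
···█···█
···█··█·
····██··
········
····██··

1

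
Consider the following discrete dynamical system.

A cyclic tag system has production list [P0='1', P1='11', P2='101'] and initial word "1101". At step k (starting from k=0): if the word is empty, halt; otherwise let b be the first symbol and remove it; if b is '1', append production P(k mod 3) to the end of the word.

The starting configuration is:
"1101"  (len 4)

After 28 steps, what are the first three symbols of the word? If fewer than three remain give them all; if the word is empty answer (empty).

step 0: "1101"  (len 4)
step 1: "1011"  (len 4)
step 2: "01111"  (len 5)
step 3: "1111"  (len 4)
step 4: "1111"  (len 4)
step 5: "11111"  (len 5)
step 6: "1111101"  (len 7)
step 7: "1111011"  (len 7)
step 8: "11101111"  (len 8)
step 9: "1101111101"  (len 10)
step 10: "1011111011"  (len 10)
step 11: "01111101111"  (len 11)
step 12: "1111101111"  (len 10)
step 13: "1111011111"  (len 10)
step 14: "11101111111"  (len 11)
step 15: "1101111111101"  (len 13)
step 16: "1011111111011"  (len 13)
step 17: "01111111101111"  (len 14)
step 18: "1111111101111"  (len 13)
step 19: "1111111011111"  (len 13)
step 20: "11111101111111"  (len 14)
step 21: "1111101111111101"  (len 16)
step 22: "1111011111111011"  (len 16)
step 23: "11101111111101111"  (len 17)
step 24: "1101111111101111101"  (len 19)
step 25: "1011111111011111011"  (len 19)
step 26: "01111111101111101111"  (len 20)
step 27: "1111111101111101111"  (len 19)
step 28: "1111111011111011111"  (len 19)

111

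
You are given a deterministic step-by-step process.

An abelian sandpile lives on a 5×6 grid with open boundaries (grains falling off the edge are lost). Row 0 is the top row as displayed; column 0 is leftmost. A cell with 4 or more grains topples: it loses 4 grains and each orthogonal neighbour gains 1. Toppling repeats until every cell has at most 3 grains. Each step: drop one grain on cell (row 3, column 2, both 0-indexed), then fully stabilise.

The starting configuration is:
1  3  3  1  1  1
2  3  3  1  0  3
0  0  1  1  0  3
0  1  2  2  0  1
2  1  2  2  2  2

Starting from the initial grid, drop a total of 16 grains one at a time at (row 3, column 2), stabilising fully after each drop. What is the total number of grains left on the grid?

54

0) 1  3  3  1  1  1
2  3  3  1  0  3
0  0  1  1  0  3
0  1  2  2  0  1
2  1  2  2  2  2
1) 1  3  3  1  1  1
2  3  3  1  0  3
0  0  1  1  0  3
0  1  3  2  0  1
2  1  2  2  2  2
2) 1  3  3  1  1  1
2  3  3  1  0  3
0  0  2  1  0  3
0  2  0  3  0  1
2  1  3  2  2  2
3) 1  3  3  1  1  1
2  3  3  1  0  3
0  0  2  1  0  3
0  2  1  3  0  1
2  1  3  2  2  2
4) 1  3  3  1  1  1
2  3  3  1  0  3
0  0  2  1  0  3
0  2  2  3  0  1
2  1  3  2  2  2
5) 1  3  3  1  1  1
2  3  3  1  0  3
0  0  2  1  0  3
0  2  3  3  0  1
2  1  3  2  2  2
6) 1  3  3  1  1  1
2  3  3  1  0  3
0  0  3  2  0  3
0  3  2  1  1  1
2  2  1  0  3  2
7) 1  3  3  1  1  1
2  3  3  1  0  3
0  0  3  2  0  3
0  3  3  1  1  1
2  2  1  0  3  2
8) 2  1  1  2  1  1
3  1  2  2  0  3
0  3  1  3  0  3
1  0  2  2  1  1
2  3  2  0  3  2
9) 2  1  1  2  1  1
3  1  2  2  0  3
0  3  1  3  0  3
1  0  3  2  1  1
2  3  2  0  3  2
10) 2  1  1  2  1  1
3  1  2  2  0  3
0  3  2  3  0  3
1  1  0  3  1  1
2  3  3  0  3  2
11) 2  1  1  2  1  1
3  1  2  2  0  3
0  3  2  3  0  3
1  1  1  3  1  1
2  3  3  0  3  2
12) 2  1  1  2  1  1
3  1  2  2  0  3
0  3  2  3  0  3
1  1  2  3  1  1
2  3  3  0  3  2
13) 2  1  1  2  1  1
3  1  2  2  0  3
0  3  2  3  0  3
1  1  3  3  1  1
2  3  3  0  3  2
14) 2  1  1  2  1  1
3  2  3  3  0  3
1  1  2  1  1  3
2  1  0  2  2  1
3  1  2  2  3  2
15) 2  1  1  2  1  1
3  2  3  3  0  3
1  1  2  1  1  3
2  1  1  2  2  1
3  1  2  2  3  2
16) 2  1  1  2  1  1
3  2  3  3  0  3
1  1  2  1  1  3
2  1  2  2  2  1
3  1  2  2  3  2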